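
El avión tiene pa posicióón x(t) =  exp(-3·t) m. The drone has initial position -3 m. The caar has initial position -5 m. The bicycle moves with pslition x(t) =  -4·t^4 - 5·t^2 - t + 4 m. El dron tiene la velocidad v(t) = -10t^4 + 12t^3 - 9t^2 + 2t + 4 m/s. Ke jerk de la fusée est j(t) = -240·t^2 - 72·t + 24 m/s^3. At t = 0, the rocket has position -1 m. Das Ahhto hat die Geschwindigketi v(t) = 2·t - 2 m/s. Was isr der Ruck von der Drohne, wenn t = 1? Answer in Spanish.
Partiendo de la velocidad v(t) = -10·t^4 + 12·t^3 - 9·t^2 + 2·t + 4, tomamos 2 derivadas. Derivando la velocidad, obtenemos la aceleración: a(t) = -40·t^3 + 36·t^2 - 18·t + 2. Derivando la aceleración, obtenemos la sacudida: j(t) = -120·t^2 + 72·t - 18. Usando j(t) = -120·t^2 + 72·t - 18 y sustituyendo t = 1, encontramos j = -66.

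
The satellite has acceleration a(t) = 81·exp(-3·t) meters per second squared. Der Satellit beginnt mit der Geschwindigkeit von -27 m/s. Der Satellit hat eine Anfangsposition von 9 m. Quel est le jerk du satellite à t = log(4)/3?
Nous devons dériver notre équation de l'accélération a(t) = 81·exp(-3·t) 1 fois. La dérivée de l'accélération donne le jerk: j(t) = -243·exp(-3·t). Nous avons le jerk j(t) = -243·exp(-3·t). En substituant t = log(4)/3: j(log(4)/3) = -243/4.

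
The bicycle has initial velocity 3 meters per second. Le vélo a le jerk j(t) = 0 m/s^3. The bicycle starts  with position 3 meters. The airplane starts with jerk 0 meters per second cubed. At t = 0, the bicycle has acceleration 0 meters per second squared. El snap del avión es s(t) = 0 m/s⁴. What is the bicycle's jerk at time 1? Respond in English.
Using j(t) = 0 and substituting t = 1, we find j = 0.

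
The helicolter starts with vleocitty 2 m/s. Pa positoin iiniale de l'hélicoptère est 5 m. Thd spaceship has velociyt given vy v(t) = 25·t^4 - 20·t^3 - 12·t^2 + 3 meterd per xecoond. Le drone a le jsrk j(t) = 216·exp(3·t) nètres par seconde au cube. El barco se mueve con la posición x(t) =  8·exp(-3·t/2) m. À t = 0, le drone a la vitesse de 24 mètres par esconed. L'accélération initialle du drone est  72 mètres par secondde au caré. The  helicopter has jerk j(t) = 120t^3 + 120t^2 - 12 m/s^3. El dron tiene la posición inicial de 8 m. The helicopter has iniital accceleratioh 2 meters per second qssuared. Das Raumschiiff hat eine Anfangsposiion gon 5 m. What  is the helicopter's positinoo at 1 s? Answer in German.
Ausgehend von dem Ruck j(t) = 120·t^3 + 120·t^2 - 12, nehmen wir 3 Integrale. Die Stammfunktion von dem Ruck, mit a(0) = 2, ergibt die Beschleunigung: a(t) = 30·t^4 + 40·t^3 - 12·t + 2. Durch Integration von der Beschleunigung und Verwendung der Anfangsbedingung v(0) = 2, erhalten wir v(t) = 6·t^5 + 10·t^4 - 6·t^2 + 2·t + 2. Mit ∫v(t)dt und Anwendung von x(0) = 5, finden wir x(t) = t^6 + 2·t^5 - 2·t^3 + t^2 + 2·t + 5. Wir haben die Position x(t) = t^6 + 2·t^5 - 2·t^3 + t^2 + 2·t + 5. Durch Einsetzen von t = 1: x(1) = 9.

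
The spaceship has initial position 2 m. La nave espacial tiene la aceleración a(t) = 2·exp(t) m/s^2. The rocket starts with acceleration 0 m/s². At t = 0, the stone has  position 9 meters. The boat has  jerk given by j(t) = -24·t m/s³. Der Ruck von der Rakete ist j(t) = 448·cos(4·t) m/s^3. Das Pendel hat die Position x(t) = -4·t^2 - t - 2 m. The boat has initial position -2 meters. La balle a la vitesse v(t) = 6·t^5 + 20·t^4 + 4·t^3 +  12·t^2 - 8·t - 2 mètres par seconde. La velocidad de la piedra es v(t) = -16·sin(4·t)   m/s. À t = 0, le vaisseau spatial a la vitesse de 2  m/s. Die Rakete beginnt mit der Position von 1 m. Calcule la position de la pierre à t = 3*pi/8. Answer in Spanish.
Debemos encontrar la antiderivada de nuestra ecuación de la velocidad v(t) = -16·sin(4·t) 1 vez. Integrando la velocidad y usando la condición inicial x(0) = 9, obtenemos x(t) = 4·cos(4·t) + 5. De la ecuación de la posición x(t) = 4·cos(4·t) + 5, sustituimos t = 3*pi/8 para obtener x = 5.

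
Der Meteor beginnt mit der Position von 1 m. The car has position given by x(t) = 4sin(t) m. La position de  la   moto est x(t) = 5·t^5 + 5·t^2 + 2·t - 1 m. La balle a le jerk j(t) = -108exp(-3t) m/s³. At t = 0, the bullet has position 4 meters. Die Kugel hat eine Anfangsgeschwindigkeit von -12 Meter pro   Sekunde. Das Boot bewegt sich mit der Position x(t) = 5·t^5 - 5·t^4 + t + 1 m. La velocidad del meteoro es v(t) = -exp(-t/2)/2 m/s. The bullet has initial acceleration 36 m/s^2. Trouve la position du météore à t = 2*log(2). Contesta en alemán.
Wir müssen unsere Gleichung für die Geschwindigkeit v(t) = -exp(-t/2)/2 1-mal integrieren. Durch Integration von der Geschwindigkeit und Verwendung der Anfangsbedingung x(0) = 1, erhalten wir x(t) = exp(-t/2). Aus der Gleichung für die Position x(t) = exp(-t/2), setzen wir t = 2*log(2) ein und erhalten x = 1/2.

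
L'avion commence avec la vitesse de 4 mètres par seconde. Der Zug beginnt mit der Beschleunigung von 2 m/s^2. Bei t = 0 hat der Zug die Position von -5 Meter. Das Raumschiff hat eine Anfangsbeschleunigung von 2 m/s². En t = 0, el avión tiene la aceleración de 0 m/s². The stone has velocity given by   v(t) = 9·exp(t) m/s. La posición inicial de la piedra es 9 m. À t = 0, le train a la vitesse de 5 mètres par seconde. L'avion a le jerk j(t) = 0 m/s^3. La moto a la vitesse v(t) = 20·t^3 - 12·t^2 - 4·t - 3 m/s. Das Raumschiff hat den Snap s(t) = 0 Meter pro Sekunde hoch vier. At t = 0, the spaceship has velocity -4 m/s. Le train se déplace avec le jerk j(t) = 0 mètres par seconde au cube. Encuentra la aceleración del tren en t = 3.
Debemos encontrar la antiderivada de nuestra ecuación de la sacudida j(t) = 0 1 vez. La antiderivada de la sacudida es la aceleración. Usando a(0) = 2, obtenemos a(t) = 2. De la ecuación de la aceleración a(t) = 2, sustituimos t = 3 para obtener a = 2.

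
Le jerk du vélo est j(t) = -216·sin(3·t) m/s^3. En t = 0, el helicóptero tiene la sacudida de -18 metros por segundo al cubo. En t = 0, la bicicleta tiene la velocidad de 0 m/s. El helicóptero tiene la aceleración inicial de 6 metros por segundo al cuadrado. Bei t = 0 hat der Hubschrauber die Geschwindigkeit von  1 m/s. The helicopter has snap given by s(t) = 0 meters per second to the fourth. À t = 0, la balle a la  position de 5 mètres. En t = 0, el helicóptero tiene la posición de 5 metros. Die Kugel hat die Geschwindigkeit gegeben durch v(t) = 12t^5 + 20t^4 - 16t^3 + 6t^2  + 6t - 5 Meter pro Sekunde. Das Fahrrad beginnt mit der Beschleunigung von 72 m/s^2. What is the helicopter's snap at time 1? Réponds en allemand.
Wir haben den Snap s(t) = 0. Durch Einsetzen von t = 1: s(1) = 0.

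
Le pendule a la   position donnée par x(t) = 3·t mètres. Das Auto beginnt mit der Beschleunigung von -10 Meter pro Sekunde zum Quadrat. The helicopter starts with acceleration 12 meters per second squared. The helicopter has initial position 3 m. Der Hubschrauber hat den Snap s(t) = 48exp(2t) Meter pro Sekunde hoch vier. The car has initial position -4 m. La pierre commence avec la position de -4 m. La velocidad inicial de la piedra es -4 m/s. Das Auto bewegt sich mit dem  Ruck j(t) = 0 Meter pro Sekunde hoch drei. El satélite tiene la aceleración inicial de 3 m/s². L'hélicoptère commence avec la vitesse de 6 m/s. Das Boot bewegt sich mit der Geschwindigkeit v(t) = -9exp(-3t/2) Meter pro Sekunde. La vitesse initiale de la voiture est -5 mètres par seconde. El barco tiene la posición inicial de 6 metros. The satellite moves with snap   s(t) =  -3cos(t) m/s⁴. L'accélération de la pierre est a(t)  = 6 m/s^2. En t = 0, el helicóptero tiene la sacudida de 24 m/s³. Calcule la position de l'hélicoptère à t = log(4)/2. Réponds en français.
Nous devons trouver l'intégrale de notre équation du snap s(t) = 48·exp(2·t) 4 fois. La primitive du snap, avec j(0) = 24, donne le jerk: j(t) = 24·exp(2·t). L'intégrale du jerk, avec a(0) = 12, donne l'accélération: a(t) = 12·exp(2·t). La primitive de l'accélération, avec v(0) = 6, donne la vitesse: v(t) = 6·exp(2·t). La primitive de la vitesse est la position. En utilisant x(0) = 3, nous obtenons x(t) = 3·exp(2·t). De l'équation de la position x(t) = 3·exp(2·t), nous substituons t = log(4)/2 pour obtenir x = 12.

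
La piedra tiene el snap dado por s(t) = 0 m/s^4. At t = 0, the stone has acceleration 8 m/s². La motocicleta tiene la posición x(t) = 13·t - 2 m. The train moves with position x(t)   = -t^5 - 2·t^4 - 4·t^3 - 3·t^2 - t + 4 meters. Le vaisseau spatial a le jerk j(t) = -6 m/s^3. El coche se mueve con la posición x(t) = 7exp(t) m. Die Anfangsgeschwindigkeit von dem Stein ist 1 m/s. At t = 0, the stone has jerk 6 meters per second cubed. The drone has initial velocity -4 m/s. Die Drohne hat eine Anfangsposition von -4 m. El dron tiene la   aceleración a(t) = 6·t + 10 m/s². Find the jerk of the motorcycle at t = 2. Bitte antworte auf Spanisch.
Para resolver esto, necesitamos tomar 3 derivadas de nuestra ecuación de la posición x(t) = 13·t - 2. Derivando la posición, obtenemos la velocidad: v(t) = 13. Tomando d/dt de v(t), encontramos a(t) = 0. Tomando d/dt de a(t), encontramos j(t) = 0. Usando j(t) = 0 y sustituyendo t = 2, encontramos j = 0.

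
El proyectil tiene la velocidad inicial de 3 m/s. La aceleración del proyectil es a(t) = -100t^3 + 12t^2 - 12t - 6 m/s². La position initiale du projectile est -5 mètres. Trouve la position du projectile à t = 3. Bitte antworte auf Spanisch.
Partiendo de la aceleración a(t) = -100·t^3 + 12·t^2 - 12·t - 6, tomamos 2 integrales. La antiderivada de la aceleración es la velocidad. Usando v(0) = 3, obtenemos v(t) = -25·t^4 + 4·t^3 - 6·t^2 - 6·t + 3. Tomando ∫v(t)dt y aplicando x(0) = -5, encontramos x(t) = -5·t^5 + t^4 - 2·t^3 - 3·t^2 + 3·t - 5. De la ecuación de la posición x(t) = -5·t^5 + t^4 - 2·t^3 - 3·t^2 + 3·t - 5, sustituimos t = 3 para obtener x = -1211.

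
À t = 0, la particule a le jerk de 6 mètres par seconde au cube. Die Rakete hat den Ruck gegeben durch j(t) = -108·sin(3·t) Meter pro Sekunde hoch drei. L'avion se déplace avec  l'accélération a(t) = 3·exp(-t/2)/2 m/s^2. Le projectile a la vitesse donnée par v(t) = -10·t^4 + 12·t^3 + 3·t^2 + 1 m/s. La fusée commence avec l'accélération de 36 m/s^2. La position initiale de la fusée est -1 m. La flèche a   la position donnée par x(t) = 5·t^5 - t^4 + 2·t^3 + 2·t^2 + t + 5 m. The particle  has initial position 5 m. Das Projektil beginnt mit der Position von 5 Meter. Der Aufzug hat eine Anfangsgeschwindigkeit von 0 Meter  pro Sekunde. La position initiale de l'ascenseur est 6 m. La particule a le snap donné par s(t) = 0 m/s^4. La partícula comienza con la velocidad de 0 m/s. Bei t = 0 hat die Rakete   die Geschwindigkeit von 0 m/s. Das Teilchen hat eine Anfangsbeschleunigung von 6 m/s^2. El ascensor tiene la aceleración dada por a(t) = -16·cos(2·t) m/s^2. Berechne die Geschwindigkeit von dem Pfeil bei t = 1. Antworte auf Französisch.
Pour résoudre ceci, nous devons prendre 1 dérivée de notre équation de la position x(t) = 5·t^5 - t^4 + 2·t^3 + 2·t^2 + t + 5. En prenant d/dt de x(t), nous trouvons v(t) = 25·t^4 - 4·t^3 + 6·t^2 + 4·t + 1. De l'équation de la vitesse v(t) = 25·t^4 - 4·t^3 + 6·t^2 + 4·t + 1, nous substituons t = 1 pour obtenir v = 32.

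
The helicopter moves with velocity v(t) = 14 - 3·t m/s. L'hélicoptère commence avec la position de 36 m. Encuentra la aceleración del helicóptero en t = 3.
Debemos derivar nuestra ecuación de la velocidad v(t) = 14 - 3·t 1 vez. La derivada de la velocidad da la aceleración: a(t) = -3. Usando a(t) = -3 y sustituyendo t = 3, encontramos a = -3.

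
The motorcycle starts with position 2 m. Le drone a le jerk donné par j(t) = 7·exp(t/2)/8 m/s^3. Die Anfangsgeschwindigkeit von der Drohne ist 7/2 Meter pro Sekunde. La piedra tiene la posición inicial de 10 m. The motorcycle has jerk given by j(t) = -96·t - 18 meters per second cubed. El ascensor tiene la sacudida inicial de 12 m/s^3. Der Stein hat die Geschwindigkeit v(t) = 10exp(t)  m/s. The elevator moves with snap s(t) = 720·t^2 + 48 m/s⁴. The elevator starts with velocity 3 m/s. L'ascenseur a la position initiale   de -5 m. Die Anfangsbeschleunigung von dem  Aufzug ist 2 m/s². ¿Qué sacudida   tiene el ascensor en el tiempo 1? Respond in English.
To find the answer, we compute 1 antiderivative of s(t) = 720·t^2 + 48. Integrating snap and using the initial condition j(0) = 12, we get j(t) = 240·t^3 + 48·t + 12. We have jerk j(t) = 240·t^3 + 48·t + 12. Substituting t = 1: j(1) = 300.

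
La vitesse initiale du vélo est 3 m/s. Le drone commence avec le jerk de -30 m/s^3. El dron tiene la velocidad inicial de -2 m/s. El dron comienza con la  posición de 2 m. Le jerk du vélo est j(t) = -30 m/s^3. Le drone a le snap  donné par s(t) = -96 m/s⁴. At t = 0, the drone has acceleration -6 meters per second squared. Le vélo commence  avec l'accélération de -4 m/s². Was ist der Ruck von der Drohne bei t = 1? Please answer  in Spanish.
Necesitamos integrar nuestra ecuación del snap s(t) = -96 1 vez. La antiderivada del snap, con j(0) = -30, da la sacudida: j(t) = -96·t - 30. De la ecuación de la sacudida j(t) = -96·t - 30, sustituimos t = 1 para obtener j = -126.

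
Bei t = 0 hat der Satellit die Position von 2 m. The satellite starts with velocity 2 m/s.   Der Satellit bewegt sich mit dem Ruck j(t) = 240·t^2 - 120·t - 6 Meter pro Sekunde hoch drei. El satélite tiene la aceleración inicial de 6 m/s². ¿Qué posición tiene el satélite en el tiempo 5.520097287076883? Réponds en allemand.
Um dies zu lösen, müssen wir 3 Integrale unserer Gleichung für den Ruck j(t) = 240·t^2 - 120·t - 6 finden. Durch Integration von dem Ruck und Verwendung der Anfangsbedingung a(0) = 6, erhalten wir a(t) = 80·t^3 - 60·t^2 - 6·t + 6. Durch Integration von der Beschleunigung und Verwendung der Anfangsbedingung v(0) = 2, erhalten wir v(t) = 20·t^4 - 20·t^3 - 3·t^2 + 6·t + 2. Durch Integration von der Geschwindigkeit und Verwendung der Anfangsbedingung x(0) = 2, erhalten wir x(t) = 4·t^5 - 5·t^4 - t^3 + 3·t^2 + 2·t + 2. Aus der Gleichung für die Position x(t) = 4·t^5 - 5·t^4 - t^3 + 3·t^2 + 2·t + 2, setzen wir t = 5.520097287076883 ein und erhalten x = 15795.5737347176.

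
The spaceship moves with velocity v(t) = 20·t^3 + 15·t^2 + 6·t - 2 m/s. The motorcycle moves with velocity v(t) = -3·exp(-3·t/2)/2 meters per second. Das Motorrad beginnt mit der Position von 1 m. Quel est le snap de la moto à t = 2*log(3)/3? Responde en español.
Para resolver esto, necesitamos tomar 3 derivadas de nuestra ecuación de la velocidad v(t) = -3·exp(-3·t/2)/2. La derivada de la velocidad da la aceleración: a(t) = 9·exp(-3·t/2)/4. La derivada de la aceleración da la sacudida: j(t) = -27·exp(-3·t/2)/8. Derivando la sacudida, obtenemos el snap: s(t) = 81·exp(-3·t/2)/16. De la ecuación del snap s(t) = 81·exp(-3·t/2)/16, sustituimos t = 2*log(3)/3 para obtener s = 27/16.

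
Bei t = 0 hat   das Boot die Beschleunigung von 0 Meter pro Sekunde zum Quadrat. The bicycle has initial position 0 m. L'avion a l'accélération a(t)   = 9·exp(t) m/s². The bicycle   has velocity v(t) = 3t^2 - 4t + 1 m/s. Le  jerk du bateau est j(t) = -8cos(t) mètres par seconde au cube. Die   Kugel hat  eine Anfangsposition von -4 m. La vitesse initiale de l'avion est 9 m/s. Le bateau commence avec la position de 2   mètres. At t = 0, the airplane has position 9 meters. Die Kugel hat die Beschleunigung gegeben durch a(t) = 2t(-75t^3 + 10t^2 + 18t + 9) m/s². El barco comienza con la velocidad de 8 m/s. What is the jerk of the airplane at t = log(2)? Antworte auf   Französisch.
Pour résoudre ceci, nous devons prendre 1 dérivée de notre équation de l'accélération a(t) = 9·exp(t). La dérivée de l'accélération donne le jerk: j(t) = 9·exp(t). De l'équation du jerk j(t) = 9·exp(t), nous substituons t = log(2) pour obtenir j = 18.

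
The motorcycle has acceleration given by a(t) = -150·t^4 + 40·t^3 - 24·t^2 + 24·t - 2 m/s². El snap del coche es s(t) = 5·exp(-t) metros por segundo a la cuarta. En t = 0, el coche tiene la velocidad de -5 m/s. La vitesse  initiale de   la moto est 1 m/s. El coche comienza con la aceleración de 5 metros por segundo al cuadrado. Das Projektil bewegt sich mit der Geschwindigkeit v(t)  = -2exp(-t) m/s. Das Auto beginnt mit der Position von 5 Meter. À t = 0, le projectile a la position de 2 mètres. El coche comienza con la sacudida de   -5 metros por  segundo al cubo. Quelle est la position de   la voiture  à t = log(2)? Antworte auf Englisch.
To solve this, we need to take 4 antiderivatives of our snap equation s(t) = 5·exp(-t). The antiderivative of snap is jerk. Using j(0) = -5, we get j(t) = -5·exp(-t). The antiderivative of jerk, with a(0) = 5, gives acceleration: a(t) = 5·exp(-t). Integrating acceleration and using the initial condition v(0) = -5, we get v(t) = -5·exp(-t). Integrating velocity and using the initial condition x(0) = 5, we get x(t) = 5·exp(-t). Using x(t) = 5·exp(-t) and substituting t = log(2), we find x = 5/2.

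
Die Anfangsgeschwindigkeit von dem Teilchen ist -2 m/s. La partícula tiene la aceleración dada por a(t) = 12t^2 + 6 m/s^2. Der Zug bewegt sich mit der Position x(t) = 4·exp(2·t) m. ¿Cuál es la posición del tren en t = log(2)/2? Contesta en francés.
De l'équation de la position x(t) = 4·exp(2·t), nous substituons t = log(2)/2 pour obtenir x = 8.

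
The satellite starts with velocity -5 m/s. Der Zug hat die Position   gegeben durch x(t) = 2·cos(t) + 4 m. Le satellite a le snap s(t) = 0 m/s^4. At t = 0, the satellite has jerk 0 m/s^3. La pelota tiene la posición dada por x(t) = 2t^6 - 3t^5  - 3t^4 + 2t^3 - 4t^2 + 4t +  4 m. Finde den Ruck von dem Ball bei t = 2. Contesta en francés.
En partant de la position x(t) = 2·t^6 - 3·t^5 - 3·t^4 + 2·t^3 - 4·t^2 + 4·t + 4, nous prenons 3 dérivées. En dérivant la position, nous obtenons la vitesse: v(t) = 12·t^5 - 15·t^4 - 12·t^3 + 6·t^2 - 8·t + 4. En prenant d/dt de v(t), nous trouvons a(t) = 60·t^4 - 60·t^3 - 36·t^2 + 12·t - 8. En dérivant l'accélération, nous obtenons le jerk: j(t) = 240·t^3 - 180·t^2 - 72·t + 12. En utilisant j(t) = 240·t^3 - 180·t^2 - 72·t + 12 et en substituant t = 2, nous trouvons j = 1068.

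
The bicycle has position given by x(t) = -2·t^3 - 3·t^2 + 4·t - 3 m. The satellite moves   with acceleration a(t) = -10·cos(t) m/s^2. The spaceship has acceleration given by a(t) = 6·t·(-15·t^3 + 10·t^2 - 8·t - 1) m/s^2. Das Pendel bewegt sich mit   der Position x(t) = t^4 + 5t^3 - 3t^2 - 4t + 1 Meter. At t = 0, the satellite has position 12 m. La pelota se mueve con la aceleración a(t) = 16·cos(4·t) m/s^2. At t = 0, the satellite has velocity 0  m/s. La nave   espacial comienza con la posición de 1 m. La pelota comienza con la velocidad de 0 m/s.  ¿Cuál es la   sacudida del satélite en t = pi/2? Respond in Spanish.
Debemos derivar nuestra ecuación de la aceleración a(t) = -10·cos(t) 1 vez. Derivando la aceleración, obtenemos la sacudida: j(t) = 10·sin(t). De la ecuación de la sacudida j(t) = 10·sin(t), sustituimos t = pi/2 para obtener j = 10.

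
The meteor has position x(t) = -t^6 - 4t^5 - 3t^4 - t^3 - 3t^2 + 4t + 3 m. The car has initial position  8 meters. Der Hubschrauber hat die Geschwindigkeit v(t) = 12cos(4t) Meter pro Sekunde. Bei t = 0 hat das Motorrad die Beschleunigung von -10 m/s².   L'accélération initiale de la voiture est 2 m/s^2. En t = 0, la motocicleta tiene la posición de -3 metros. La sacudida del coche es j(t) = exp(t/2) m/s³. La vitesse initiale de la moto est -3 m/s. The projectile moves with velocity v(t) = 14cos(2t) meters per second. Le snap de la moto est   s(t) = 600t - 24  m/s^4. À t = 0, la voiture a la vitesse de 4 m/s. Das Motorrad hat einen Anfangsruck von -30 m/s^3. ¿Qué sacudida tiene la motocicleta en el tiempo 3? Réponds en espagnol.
Para resolver esto, necesitamos tomar 1 antiderivada de nuestra ecuación del snap s(t) = 600·t - 24. Tomando ∫s(t)dt y aplicando j(0) = -30, encontramos j(t) = 300·t^2 - 24·t - 30. Tenemos la sacudida j(t) = 300·t^2 - 24·t - 30. Sustituyendo t = 3: j(3) = 2598.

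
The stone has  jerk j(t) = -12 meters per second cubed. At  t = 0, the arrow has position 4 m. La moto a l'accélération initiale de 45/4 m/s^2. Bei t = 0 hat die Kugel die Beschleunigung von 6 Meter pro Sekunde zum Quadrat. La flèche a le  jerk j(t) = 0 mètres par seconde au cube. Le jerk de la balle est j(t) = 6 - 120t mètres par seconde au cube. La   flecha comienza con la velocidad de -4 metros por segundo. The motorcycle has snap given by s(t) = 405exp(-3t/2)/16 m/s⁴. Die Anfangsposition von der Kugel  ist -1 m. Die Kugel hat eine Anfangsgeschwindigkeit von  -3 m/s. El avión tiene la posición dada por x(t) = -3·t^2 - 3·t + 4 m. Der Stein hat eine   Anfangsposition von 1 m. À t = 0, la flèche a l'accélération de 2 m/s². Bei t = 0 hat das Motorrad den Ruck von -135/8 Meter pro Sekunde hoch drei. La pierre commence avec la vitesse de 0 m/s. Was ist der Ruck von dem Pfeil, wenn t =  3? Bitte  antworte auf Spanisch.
Usando j(t) = 0 y sustituyendo t = 3, encontramos j = 0.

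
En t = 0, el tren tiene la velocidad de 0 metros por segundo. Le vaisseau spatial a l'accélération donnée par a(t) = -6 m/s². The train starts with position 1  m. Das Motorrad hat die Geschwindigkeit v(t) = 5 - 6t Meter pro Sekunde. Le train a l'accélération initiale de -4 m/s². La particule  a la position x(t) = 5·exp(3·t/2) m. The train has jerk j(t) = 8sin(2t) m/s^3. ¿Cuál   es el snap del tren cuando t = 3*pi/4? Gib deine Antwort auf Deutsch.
Ausgehend von dem Ruck j(t) = 8·sin(2·t), nehmen wir 1 Ableitung. Durch Ableiten von dem Ruck erhalten wir den Snap: s(t) = 16·cos(2·t). Mit s(t) = 16·cos(2·t) und Einsetzen von t = 3*pi/4, finden wir s = 0.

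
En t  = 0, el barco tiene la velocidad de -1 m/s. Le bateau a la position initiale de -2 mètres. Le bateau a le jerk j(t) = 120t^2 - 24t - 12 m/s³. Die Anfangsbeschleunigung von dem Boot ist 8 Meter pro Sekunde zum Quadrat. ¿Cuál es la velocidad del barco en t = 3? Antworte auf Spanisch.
Debemos encontrar la antiderivada de nuestra ecuación de la sacudida j(t) = 120·t^2 - 24·t - 12 2 veces. Tomando ∫j(t)dt y aplicando a(0) = 8, encontramos a(t) = 40·t^3 - 12·t^2 - 12·t + 8. La integral de la aceleración es la velocidad. Usando v(0) = -1, obtenemos v(t) = 10·t^4 - 4·t^3 - 6·t^2 + 8·t - 1. De la ecuación de la velocidad v(t) = 10·t^4 - 4·t^3 - 6·t^2 + 8·t - 1, sustituimos t = 3 para obtener v = 671.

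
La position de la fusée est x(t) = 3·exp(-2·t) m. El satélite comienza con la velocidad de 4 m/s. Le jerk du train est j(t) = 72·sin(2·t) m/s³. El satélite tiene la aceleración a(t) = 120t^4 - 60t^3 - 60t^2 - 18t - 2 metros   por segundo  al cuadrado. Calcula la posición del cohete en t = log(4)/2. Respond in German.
Wir haben die Position x(t) = 3·exp(-2·t). Durch Einsetzen von t = log(4)/2: x(log(4)/2) = 3/4.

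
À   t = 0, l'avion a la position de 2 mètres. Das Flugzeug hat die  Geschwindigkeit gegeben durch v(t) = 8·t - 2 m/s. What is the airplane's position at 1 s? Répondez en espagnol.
Para resolver esto, necesitamos tomar 1 antiderivada de nuestra ecuación de la velocidad v(t) = 8·t - 2. La antiderivada de la velocidad es la posición. Usando x(0) = 2, obtenemos x(t) = 4·t^2 - 2·t + 2. Tenemos la posición x(t) = 4·t^2 - 2·t + 2. Sustituyendo t = 1: x(1) = 4.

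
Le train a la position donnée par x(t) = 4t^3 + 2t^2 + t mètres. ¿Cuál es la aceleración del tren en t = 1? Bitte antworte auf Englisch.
To solve this, we need to take 2 derivatives of our position equation x(t) = 4·t^3 + 2·t^2 + t. Differentiating position, we get velocity: v(t) = 12·t^2 + 4·t + 1. Differentiating velocity, we get acceleration: a(t) = 24·t + 4. We have acceleration a(t) = 24·t + 4. Substituting t = 1: a(1) = 28.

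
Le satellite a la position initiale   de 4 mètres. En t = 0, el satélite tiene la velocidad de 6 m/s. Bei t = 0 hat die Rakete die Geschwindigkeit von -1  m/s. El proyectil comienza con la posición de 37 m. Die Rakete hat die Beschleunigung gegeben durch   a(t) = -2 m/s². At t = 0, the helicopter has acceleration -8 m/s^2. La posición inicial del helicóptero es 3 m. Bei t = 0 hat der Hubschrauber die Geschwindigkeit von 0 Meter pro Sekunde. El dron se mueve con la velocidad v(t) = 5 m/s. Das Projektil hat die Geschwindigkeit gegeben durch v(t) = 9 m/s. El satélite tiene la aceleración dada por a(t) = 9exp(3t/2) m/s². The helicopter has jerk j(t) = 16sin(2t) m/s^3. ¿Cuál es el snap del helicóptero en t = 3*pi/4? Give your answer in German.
Ausgehend von dem Ruck j(t) = 16·sin(2·t), nehmen wir 1 Ableitung. Durch Ableiten von dem Ruck erhalten wir den Snap: s(t) = 32·cos(2·t). Mit s(t) = 32·cos(2·t) und Einsetzen von t = 3*pi/4, finden wir s = 0.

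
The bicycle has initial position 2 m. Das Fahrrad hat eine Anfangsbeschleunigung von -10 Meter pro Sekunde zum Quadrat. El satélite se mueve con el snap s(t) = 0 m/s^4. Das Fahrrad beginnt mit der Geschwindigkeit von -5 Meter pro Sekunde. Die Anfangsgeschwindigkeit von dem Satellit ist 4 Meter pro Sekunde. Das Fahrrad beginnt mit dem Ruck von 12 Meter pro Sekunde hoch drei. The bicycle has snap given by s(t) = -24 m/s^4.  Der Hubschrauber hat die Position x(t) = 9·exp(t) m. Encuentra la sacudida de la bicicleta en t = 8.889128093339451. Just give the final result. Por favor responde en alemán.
Die Antwort ist -201.339074240147.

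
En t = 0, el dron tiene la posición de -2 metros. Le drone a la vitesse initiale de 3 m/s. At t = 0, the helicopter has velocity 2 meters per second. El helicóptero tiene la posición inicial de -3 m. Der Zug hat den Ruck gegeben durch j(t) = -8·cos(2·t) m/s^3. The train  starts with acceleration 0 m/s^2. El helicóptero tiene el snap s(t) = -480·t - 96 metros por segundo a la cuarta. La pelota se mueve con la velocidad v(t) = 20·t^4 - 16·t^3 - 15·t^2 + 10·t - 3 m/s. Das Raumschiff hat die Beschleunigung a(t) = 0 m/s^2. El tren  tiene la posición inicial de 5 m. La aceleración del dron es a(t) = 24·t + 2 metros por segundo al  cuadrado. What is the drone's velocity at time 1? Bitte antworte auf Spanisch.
Necesitamos integrar nuestra ecuación de la aceleración a(t) = 24·t + 2 1 vez. La integral de la aceleración, con v(0) = 3, da la velocidad: v(t) = 12·t^2 + 2·t + 3. Usando v(t) = 12·t^2 + 2·t + 3 y sustituyendo t = 1, encontramos v = 17.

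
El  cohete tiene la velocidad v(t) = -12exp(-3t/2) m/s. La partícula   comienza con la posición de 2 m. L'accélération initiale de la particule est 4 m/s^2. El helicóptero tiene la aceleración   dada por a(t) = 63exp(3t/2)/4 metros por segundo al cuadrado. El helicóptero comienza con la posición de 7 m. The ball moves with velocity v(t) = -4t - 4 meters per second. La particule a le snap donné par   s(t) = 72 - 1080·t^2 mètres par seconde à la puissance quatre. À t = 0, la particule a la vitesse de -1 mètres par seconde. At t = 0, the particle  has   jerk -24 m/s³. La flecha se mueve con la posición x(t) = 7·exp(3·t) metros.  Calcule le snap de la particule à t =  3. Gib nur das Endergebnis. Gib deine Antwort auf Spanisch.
El snap en t = 3 es s = -9648.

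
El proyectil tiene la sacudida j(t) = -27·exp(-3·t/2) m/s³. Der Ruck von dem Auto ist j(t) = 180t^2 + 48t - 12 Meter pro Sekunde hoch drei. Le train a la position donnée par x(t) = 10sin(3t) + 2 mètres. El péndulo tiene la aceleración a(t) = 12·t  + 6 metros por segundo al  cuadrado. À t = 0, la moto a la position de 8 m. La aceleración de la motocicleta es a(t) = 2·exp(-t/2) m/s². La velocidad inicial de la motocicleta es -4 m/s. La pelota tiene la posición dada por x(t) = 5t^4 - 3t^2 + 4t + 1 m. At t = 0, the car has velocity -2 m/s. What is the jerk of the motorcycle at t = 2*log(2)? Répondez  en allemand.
Um dies zu lösen, müssen wir 1 Ableitung unserer Gleichung für die Beschleunigung a(t) = 2·exp(-t/2) nehmen. Durch Ableiten von der Beschleunigung erhalten wir den Ruck: j(t) = -exp(-t/2). Wir haben den Ruck j(t) = -exp(-t/2). Durch Einsetzen von t = 2*log(2): j(2*log(2)) = -1/2.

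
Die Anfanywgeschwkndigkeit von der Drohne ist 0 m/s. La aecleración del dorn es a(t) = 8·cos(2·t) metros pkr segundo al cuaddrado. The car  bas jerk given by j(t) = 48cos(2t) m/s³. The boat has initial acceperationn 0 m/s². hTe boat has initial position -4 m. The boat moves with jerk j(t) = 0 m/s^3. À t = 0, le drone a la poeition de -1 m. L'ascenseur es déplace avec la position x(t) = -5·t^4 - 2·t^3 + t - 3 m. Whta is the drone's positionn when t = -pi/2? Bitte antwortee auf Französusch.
Nous devons intégrer notre équation de l'accélération a(t) = 8·cos(2·t) 2 fois. En intégrant l'accélération et en utilisant la condition initiale v(0) = 0, nous obtenons v(t) = 4·sin(2·t). En intégrant la vitesse et en utilisant la condition initiale x(0) = -1, nous obtenons x(t) = 1 - 2·cos(2·t). En utilisant x(t) = 1 - 2·cos(2·t) et en substituant t = -pi/2, nous trouvons x = 3.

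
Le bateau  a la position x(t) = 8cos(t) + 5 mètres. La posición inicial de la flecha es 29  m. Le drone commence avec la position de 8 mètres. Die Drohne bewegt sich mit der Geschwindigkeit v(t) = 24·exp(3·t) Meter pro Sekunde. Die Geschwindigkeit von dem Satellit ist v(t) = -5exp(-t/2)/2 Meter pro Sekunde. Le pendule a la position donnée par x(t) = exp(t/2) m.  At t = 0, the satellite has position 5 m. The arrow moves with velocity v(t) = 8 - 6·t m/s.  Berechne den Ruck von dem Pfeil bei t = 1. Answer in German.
Wir müssen unsere Gleichung für die Geschwindigkeit v(t) = 8 - 6·t 2-mal ableiten. Durch Ableiten von der Geschwindigkeit erhalten wir die Beschleunigung: a(t) = -6. Durch Ableiten von der Beschleunigung erhalten wir den Ruck: j(t) = 0. Aus der Gleichung für den Ruck j(t) = 0, setzen wir t = 1 ein und erhalten j = 0.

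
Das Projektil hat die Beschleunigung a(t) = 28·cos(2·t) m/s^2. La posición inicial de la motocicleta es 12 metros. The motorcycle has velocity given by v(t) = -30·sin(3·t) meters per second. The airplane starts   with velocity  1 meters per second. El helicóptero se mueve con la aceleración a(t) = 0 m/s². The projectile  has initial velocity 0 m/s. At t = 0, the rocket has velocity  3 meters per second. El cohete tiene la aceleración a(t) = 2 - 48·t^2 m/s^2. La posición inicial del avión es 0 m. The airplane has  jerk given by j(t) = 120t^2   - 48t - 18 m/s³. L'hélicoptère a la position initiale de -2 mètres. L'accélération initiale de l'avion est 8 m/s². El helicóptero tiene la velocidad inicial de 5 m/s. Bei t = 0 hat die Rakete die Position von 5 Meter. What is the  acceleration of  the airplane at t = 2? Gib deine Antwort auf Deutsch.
Wir müssen das Integral unserer Gleichung für den Ruck j(t) = 120·t^2 - 48·t - 18 1-mal finden. Das Integral von dem Ruck, mit a(0) = 8, ergibt die Beschleunigung: a(t) = 40·t^3 - 24·t^2 - 18·t + 8. Wir haben die Beschleunigung a(t) = 40·t^3 - 24·t^2 - 18·t + 8. Durch Einsetzen von t = 2: a(2) = 196.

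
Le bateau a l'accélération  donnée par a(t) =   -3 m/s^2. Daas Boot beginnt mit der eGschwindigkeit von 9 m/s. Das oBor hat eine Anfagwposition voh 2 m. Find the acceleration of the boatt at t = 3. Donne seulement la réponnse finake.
The answer is -3.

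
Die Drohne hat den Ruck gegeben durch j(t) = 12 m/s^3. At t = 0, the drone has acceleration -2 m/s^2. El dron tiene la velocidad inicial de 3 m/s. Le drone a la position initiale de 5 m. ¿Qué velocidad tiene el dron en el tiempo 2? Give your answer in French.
Nous devons intégrer notre équation du jerk j(t) = 12 2 fois. L'intégrale du jerk, avec a(0) = -2, donne l'accélération: a(t) = 12·t - 2. La primitive de l'accélération, avec v(0) = 3, donne la vitesse: v(t) = 6·t^2 - 2·t + 3. En utilisant v(t) = 6·t^2 - 2·t + 3 et en substituant t = 2, nous trouvons v = 23.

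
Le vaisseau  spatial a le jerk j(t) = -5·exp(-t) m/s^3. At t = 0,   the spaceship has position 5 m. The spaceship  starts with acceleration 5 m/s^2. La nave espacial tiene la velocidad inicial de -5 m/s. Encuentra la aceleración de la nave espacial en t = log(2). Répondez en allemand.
Wir müssen das Integral unserer Gleichung für den Ruck j(t) = -5·exp(-t) 1-mal finden. Die Stammfunktion von dem Ruck, mit a(0) = 5, ergibt die Beschleunigung: a(t) = 5·exp(-t). Aus der Gleichung für die Beschleunigung a(t) = 5·exp(-t), setzen wir t = log(2) ein und erhalten a = 5/2.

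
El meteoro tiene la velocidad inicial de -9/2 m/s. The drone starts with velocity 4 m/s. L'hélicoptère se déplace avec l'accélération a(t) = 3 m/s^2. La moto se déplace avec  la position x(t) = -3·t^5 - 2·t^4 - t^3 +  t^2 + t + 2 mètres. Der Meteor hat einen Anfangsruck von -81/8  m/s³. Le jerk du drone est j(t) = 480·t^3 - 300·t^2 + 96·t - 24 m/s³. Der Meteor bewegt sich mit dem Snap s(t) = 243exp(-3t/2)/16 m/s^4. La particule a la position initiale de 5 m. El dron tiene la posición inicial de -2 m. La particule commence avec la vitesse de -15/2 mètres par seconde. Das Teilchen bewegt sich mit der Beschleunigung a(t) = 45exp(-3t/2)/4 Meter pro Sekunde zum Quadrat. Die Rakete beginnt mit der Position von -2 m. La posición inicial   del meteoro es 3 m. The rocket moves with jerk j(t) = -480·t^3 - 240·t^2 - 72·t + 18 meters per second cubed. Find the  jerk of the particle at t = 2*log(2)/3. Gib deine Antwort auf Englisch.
We must differentiate our acceleration equation a(t) = 45·exp(-3·t/2)/4 1 time. Differentiating acceleration, we get jerk: j(t) = -135·exp(-3·t/2)/8. We have jerk j(t) = -135·exp(-3·t/2)/8. Substituting t = 2*log(2)/3: j(2*log(2)/3) = -135/16.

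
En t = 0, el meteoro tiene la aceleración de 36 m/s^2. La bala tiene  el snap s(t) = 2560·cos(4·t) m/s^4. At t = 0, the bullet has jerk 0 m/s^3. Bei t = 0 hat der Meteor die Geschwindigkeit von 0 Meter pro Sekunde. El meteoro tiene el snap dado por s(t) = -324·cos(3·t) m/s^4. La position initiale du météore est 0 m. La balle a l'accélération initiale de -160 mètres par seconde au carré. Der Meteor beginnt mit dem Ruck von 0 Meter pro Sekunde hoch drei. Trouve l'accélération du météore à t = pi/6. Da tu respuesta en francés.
Nous devons trouver la primitive de notre équation du snap s(t) = -324·cos(3·t) 2 fois. L'intégrale du snap est le jerk. En utilisant j(0) = 0, nous obtenons j(t) = -108·sin(3·t). L'intégrale du jerk est l'accélération. En utilisant a(0) = 36, nous obtenons a(t) = 36·cos(3·t). En utilisant a(t) = 36·cos(3·t) et en substituant t = pi/6, nous trouvons a = 0.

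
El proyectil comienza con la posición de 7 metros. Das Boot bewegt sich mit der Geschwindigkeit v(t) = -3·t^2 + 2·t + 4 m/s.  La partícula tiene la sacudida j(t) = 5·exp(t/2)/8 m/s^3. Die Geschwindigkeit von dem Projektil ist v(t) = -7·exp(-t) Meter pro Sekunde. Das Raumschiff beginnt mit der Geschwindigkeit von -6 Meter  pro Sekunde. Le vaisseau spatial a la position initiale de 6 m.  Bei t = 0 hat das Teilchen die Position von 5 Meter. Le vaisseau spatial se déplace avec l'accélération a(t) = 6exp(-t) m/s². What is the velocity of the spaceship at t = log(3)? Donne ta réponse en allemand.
Wir müssen das Integral unserer Gleichung für die Beschleunigung a(t) = 6·exp(-t) 1-mal finden. Durch Integration von der Beschleunigung und Verwendung der Anfangsbedingung v(0) = -6, erhalten wir v(t) = -6·exp(-t). Mit v(t) = -6·exp(-t) und Einsetzen von t = log(3), finden wir v = -2.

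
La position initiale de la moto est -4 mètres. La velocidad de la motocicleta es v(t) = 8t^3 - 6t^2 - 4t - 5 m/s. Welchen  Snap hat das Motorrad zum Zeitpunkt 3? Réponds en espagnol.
Debemos derivar nuestra ecuación de la velocidad v(t) = 8·t^3 - 6·t^2 - 4·t - 5 3 veces. Derivando la velocidad, obtenemos la aceleración: a(t) = 24·t^2 - 12·t - 4. Tomando d/dt de a(t), encontramos j(t) = 48·t - 12. Tomando d/dt de j(t), encontramos s(t) = 48. Tenemos el snap s(t) = 48. Sustituyendo t = 3: s(3) = 48.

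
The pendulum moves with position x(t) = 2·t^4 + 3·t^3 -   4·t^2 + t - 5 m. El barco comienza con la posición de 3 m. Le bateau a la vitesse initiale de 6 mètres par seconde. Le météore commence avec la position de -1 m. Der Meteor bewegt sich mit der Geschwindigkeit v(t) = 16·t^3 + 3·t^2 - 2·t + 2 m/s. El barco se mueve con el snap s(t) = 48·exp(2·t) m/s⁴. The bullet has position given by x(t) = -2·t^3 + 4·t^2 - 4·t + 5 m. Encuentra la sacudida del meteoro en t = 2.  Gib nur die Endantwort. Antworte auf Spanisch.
La respuesta es 198.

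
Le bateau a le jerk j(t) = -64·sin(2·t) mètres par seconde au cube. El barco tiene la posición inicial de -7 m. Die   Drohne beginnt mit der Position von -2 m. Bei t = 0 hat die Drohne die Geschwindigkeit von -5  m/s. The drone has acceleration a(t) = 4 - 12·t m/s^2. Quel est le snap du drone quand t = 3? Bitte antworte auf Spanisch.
Para resolver esto, necesitamos tomar 2 derivadas de nuestra ecuación de la aceleración a(t) = 4 - 12·t. Derivando la aceleración, obtenemos la sacudida: j(t) = -12. Derivando la sacudida, obtenemos el snap: s(t) = 0. De la ecuación del snap s(t) = 0, sustituimos t = 3 para obtener s = 0.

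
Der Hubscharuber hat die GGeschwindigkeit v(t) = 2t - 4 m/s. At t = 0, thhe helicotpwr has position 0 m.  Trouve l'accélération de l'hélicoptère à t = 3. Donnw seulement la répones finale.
À t = 3, a = 2.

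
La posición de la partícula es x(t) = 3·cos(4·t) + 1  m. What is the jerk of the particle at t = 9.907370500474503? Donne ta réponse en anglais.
To solve this, we need to take 3 derivatives of our position equation x(t) = 3·cos(4·t) + 1. Taking d/dt of x(t), we find v(t) = -12·sin(4·t). The derivative of velocity gives acceleration: a(t) = -48·cos(4·t). Taking d/dt of a(t), we find j(t) = 192·sin(4·t). Using j(t) = 192·sin(4·t) and substituting t = 9.907370500474503, we find j = 179.720998402835.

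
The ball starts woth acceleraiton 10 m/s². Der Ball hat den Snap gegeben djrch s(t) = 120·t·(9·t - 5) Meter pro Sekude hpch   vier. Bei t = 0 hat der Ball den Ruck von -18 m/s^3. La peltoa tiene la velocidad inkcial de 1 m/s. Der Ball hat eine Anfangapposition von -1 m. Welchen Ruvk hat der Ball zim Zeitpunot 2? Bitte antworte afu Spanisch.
Necesitamos integrar nuestra ecuación del snap s(t) = 120·t·(9·t - 5) 1 vez. Integrando el snap y usando la condición inicial j(0) = -18, obtenemos j(t) = 360·t^3 - 300·t^2 - 18. De la ecuación de la sacudida j(t) = 360·t^3 - 300·t^2 - 18, sustituimos t = 2 para obtener j = 1662.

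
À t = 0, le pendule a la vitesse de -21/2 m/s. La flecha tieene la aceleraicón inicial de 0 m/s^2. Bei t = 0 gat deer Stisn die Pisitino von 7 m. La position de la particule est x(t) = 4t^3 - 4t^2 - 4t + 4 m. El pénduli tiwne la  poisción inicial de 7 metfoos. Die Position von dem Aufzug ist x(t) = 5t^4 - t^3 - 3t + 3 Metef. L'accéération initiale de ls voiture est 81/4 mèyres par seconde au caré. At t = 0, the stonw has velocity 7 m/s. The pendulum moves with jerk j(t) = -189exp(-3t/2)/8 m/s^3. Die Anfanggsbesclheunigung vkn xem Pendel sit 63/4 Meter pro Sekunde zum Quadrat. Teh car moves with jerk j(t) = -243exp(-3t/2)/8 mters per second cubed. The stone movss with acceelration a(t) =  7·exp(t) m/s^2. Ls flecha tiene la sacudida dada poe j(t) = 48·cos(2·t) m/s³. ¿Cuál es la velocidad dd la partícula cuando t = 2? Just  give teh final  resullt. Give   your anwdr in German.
Die Antwort ist 28.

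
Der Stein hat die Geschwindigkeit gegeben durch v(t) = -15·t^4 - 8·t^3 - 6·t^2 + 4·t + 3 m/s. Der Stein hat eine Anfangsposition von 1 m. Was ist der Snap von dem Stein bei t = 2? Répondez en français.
En partant de la vitesse v(t) = -15·t^4 - 8·t^3 - 6·t^2 + 4·t + 3, nous prenons 3 dérivées. En dérivant la vitesse, nous obtenons l'accélération: a(t) = -60·t^3 - 24·t^2 - 12·t + 4. En dérivant l'accélération, nous obtenons le jerk: j(t) = -180·t^2 - 48·t - 12. La dérivée du jerk donne le snap: s(t) = -360·t - 48. Nous avons le snap s(t) = -360·t - 48. En substituant t = 2: s(2) = -768.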